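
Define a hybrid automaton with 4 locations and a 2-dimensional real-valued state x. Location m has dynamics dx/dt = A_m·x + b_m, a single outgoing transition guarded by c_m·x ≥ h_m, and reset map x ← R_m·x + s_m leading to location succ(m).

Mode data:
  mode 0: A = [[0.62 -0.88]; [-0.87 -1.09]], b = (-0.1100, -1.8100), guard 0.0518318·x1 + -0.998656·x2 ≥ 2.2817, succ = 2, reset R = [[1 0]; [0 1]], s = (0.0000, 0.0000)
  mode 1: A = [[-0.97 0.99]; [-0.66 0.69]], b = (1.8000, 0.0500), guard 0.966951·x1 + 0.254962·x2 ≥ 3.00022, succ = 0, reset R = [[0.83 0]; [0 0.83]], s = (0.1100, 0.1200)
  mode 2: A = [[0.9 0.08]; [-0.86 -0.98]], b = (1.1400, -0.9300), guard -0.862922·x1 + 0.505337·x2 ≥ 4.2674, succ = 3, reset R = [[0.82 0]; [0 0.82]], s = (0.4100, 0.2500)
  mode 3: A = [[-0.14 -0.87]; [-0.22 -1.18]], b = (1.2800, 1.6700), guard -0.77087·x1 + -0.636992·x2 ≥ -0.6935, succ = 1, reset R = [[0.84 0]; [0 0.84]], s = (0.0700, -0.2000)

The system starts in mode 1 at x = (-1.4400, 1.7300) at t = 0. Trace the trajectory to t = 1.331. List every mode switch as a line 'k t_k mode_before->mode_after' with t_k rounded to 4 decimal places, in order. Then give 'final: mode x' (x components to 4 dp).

Mode 1: guard c·x = 3.0002 hit at Δt = 0.9919 (t = 0.9919), x⁻ = (2.2762, 3.1348) → reset → x⁺ = (1.9992, 2.7219), jump to mode 0
Mode 0: flow for 0.3391 to horizon, guard not reached → x = (1.8323, 0.9068)

1 0.9919 1->0
final: 0 1.8323 0.9068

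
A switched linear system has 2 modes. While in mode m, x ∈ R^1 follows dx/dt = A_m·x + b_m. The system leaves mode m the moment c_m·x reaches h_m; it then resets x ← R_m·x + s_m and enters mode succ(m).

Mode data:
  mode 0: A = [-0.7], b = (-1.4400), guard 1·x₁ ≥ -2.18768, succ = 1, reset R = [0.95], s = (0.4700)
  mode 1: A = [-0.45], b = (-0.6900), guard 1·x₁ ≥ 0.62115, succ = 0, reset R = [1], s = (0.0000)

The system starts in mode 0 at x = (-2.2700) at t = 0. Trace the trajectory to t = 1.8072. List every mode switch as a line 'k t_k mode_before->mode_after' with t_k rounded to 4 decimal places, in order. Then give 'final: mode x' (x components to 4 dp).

Mode 0: guard c·x = -2.1877 hit at Δt = 0.6985 (t = 0.6985), x⁻ = (-2.1877) → reset → x⁺ = (-1.6083), jump to mode 1
Mode 1: flow for 1.1087 to horizon, guard not reached → x = (-1.5789)

1 0.6985 0->1
final: 1 -1.5789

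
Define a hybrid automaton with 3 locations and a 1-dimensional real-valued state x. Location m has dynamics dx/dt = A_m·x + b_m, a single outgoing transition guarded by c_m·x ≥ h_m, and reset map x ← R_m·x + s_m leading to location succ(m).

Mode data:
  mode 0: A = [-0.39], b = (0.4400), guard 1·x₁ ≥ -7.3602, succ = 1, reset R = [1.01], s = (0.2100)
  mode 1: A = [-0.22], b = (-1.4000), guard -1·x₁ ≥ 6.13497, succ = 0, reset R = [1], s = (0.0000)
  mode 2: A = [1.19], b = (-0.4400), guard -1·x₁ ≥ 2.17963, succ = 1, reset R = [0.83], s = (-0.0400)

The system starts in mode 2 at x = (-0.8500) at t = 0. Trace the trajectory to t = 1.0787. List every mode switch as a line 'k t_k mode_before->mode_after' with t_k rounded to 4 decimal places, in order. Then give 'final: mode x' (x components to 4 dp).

Mode 2: guard c·x = 2.1796 hit at Δt = 0.6195 (t = 0.6195), x⁻ = (-2.1796) → reset → x⁺ = (-1.8491), jump to mode 1
Mode 1: flow for 0.4592 to horizon, guard not reached → x = (-2.2829)

1 0.6195 2->1
final: 1 -2.2829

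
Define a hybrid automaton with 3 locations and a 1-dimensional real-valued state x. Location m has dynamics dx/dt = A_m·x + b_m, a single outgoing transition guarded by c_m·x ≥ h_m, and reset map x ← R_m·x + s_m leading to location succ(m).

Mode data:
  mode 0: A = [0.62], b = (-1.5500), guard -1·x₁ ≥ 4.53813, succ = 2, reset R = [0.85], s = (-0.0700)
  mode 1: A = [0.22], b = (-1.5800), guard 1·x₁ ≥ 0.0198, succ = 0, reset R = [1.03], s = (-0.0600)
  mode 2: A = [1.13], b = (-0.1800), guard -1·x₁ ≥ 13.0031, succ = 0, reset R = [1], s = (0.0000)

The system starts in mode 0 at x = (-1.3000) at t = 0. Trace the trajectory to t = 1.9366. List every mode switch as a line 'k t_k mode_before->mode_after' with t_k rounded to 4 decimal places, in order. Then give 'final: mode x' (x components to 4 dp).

Mode 0: guard c·x = 4.5381 hit at Δt = 0.9941 (t = 0.9941), x⁻ = (-4.5381) → reset → x⁺ = (-3.9274), jump to mode 2
Mode 2: flow for 0.9425 to horizon, guard not reached → x = (-11.6959)

1 0.9941 0->2
final: 2 -11.6959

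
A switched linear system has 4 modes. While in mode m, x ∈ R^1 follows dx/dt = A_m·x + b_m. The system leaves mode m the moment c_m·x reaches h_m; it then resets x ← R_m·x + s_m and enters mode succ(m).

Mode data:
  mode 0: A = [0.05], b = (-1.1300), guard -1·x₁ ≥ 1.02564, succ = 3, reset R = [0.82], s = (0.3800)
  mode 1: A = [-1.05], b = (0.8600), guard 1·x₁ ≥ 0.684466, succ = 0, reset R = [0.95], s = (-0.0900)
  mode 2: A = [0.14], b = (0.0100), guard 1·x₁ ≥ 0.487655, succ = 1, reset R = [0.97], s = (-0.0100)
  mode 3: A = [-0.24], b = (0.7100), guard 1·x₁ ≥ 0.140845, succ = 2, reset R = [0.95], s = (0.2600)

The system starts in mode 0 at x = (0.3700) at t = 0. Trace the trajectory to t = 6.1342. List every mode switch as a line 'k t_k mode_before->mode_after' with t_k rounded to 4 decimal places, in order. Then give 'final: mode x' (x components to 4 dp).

Mode 0: guard c·x = 1.0256 hit at Δt = 1.2178 (t = 1.2178), x⁻ = (-1.0256) → reset → x⁺ = (-0.4610), jump to mode 3
Mode 3: guard c·x = 0.1408 hit at Δt = 0.8067 (t = 2.0245), x⁻ = (0.1408) → reset → x⁺ = (0.3938), jump to mode 2
Mode 2: guard c·x = 0.4877 hit at Δt = 1.3126 (t = 3.3371), x⁻ = (0.4877) → reset → x⁺ = (0.4630), jump to mode 1
Mode 1: guard c·x = 0.6845 hit at Δt = 0.9265 (t = 4.2636), x⁻ = (0.6845) → reset → x⁺ = (0.5602), jump to mode 0
Mode 0: guard c·x = 1.0256 hit at Δt = 1.3897 (t = 5.6533), x⁻ = (-1.0256) → reset → x⁺ = (-0.4610), jump to mode 3
Mode 3: flow for 0.4809 to horizon, guard not reached → x = (-0.0883)

1 1.2178 0->3
2 2.0245 3->2
3 3.3371 2->1
4 4.2636 1->0
5 5.6533 0->3
final: 3 -0.0883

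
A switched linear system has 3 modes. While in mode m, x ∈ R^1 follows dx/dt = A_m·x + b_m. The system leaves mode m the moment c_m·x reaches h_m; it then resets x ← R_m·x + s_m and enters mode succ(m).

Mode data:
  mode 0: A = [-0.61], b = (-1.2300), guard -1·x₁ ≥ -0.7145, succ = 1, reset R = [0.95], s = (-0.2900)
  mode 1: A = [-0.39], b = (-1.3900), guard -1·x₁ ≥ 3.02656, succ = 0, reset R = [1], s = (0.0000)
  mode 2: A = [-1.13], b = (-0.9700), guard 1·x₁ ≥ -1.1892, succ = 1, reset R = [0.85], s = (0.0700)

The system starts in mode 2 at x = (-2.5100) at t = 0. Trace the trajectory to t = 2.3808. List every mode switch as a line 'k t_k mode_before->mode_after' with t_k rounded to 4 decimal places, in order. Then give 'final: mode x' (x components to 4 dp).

Mode 2: guard c·x = -1.1892 hit at Δt = 1.4230 (t = 1.4230), x⁻ = (-1.1892) → reset → x⁺ = (-0.9408), jump to mode 1
Mode 1: flow for 0.9578 to horizon, guard not reached → x = (-1.7585)

1 1.4230 2->1
final: 1 -1.7585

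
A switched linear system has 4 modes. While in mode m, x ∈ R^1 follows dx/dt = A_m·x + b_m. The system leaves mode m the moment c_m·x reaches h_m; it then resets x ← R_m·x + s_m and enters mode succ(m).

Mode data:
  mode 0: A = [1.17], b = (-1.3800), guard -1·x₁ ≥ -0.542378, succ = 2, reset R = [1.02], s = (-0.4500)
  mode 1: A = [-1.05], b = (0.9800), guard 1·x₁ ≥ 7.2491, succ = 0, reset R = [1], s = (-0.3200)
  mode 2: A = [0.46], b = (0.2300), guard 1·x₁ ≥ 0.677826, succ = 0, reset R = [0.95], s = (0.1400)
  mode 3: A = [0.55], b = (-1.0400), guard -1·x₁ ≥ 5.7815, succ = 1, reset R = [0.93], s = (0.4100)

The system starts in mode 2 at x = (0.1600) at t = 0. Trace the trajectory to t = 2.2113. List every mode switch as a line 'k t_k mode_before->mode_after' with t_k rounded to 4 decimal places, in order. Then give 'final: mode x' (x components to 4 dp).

Mode 2: guard c·x = 0.6778 hit at Δt = 1.2591 (t = 1.2591), x⁻ = (0.6778) → reset → x⁺ = (0.7839), jump to mode 0
Mode 0: guard c·x = -0.5424 hit at Δt = 0.4074 (t = 1.6665), x⁻ = (0.5424) → reset → x⁺ = (0.1032), jump to mode 2
Mode 2: flow for 0.5448 to horizon, guard not reached → x = (0.2750)

1 1.2591 2->0
2 1.6665 0->2
final: 2 0.2750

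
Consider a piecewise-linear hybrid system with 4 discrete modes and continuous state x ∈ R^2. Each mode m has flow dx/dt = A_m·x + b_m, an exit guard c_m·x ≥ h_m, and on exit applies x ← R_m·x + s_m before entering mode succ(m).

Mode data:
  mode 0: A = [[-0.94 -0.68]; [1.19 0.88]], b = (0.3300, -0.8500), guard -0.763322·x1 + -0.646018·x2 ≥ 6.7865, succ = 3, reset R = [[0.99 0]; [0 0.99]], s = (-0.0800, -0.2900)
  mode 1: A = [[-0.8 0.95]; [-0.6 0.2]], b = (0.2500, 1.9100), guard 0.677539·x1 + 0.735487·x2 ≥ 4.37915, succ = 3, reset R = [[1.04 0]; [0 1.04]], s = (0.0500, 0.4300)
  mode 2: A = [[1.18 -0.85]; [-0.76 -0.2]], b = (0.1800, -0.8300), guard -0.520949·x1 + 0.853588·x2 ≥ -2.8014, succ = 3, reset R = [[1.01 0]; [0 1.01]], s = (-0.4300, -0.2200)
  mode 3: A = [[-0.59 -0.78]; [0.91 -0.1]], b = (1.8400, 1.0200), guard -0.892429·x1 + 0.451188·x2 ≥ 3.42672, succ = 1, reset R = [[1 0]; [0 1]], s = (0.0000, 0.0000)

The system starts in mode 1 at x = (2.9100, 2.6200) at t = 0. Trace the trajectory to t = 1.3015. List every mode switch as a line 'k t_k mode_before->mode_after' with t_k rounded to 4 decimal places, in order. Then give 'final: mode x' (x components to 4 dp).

1 0.5978 1->3
final: 3 1.1892 5.4167

Mode 1: guard c·x = 4.3792 hit at Δt = 0.5978 (t = 0.5978), x⁻ = (3.2013, 3.0050) → reset → x⁺ = (3.3794, 3.5552), jump to mode 3
Mode 3: flow for 0.7037 to horizon, guard not reached → x = (1.1892, 5.4167)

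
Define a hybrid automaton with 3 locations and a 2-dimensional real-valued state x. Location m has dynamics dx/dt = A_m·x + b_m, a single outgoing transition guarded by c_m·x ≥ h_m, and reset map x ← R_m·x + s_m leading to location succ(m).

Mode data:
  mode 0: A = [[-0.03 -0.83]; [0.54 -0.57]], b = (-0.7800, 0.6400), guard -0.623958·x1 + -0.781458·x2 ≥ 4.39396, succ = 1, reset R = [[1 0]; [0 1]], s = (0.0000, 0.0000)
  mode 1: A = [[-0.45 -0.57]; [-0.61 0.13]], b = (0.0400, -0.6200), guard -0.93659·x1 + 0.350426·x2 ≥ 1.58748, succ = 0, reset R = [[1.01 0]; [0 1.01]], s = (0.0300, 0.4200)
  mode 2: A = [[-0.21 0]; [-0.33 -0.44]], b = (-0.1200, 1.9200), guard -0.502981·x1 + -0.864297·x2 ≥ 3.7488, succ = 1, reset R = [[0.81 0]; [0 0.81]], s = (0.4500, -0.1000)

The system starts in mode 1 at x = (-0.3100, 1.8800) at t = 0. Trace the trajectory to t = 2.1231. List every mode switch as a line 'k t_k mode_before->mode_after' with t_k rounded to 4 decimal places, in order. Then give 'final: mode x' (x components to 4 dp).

Mode 1: guard c·x = 1.5875 hit at Δt = 0.9314 (t = 0.9314), x⁻ = (-0.9813, 1.9073) → reset → x⁺ = (-0.9612, 2.3464), jump to mode 0
Mode 0: flow for 1.1917 to horizon, guard not reached → x = (-3.3004, 0.6162)

1 0.9314 1->0
final: 0 -3.3004 0.6162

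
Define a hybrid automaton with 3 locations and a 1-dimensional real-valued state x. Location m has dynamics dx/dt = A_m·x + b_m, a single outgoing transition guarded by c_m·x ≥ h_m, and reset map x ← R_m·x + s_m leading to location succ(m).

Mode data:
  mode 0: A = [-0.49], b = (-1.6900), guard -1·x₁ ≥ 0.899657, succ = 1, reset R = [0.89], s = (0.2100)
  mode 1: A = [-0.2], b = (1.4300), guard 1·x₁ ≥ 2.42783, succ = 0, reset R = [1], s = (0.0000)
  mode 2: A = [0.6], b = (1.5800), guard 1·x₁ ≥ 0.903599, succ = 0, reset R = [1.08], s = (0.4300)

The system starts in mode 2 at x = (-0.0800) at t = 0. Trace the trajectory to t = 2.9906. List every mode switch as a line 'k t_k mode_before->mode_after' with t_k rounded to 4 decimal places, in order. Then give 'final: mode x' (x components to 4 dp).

Mode 2: guard c·x = 0.9036 hit at Δt = 0.5431 (t = 0.5431), x⁻ = (0.9036) → reset → x⁺ = (1.4059), jump to mode 0
Mode 0: guard c·x = 0.8997 hit at Δt = 1.3146 (t = 1.8577), x⁻ = (-0.8997) → reset → x⁺ = (-0.5907), jump to mode 1
Mode 1: flow for 1.1329 to horizon, guard not reached → x = (0.9787)

1 0.5431 2->0
2 1.8577 0->1
final: 1 0.9787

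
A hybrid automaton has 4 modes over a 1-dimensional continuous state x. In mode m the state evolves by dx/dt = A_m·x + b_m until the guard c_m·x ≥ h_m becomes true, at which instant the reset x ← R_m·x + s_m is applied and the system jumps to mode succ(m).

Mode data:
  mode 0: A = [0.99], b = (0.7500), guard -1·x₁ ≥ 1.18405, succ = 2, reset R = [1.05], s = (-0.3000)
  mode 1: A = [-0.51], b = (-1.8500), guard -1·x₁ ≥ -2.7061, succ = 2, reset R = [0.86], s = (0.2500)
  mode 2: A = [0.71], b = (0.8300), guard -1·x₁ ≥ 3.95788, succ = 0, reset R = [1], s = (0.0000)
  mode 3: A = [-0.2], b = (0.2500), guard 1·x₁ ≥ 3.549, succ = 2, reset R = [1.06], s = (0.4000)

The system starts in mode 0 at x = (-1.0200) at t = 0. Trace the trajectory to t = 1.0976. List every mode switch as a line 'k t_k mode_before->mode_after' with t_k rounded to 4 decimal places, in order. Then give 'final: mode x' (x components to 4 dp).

1 0.4905 0->2
final: 2 -1.7449

Mode 0: guard c·x = 1.1841 hit at Δt = 0.4905 (t = 0.4905), x⁻ = (-1.1840) → reset → x⁺ = (-1.5433), jump to mode 2
Mode 2: flow for 0.6071 to horizon, guard not reached → x = (-1.7449)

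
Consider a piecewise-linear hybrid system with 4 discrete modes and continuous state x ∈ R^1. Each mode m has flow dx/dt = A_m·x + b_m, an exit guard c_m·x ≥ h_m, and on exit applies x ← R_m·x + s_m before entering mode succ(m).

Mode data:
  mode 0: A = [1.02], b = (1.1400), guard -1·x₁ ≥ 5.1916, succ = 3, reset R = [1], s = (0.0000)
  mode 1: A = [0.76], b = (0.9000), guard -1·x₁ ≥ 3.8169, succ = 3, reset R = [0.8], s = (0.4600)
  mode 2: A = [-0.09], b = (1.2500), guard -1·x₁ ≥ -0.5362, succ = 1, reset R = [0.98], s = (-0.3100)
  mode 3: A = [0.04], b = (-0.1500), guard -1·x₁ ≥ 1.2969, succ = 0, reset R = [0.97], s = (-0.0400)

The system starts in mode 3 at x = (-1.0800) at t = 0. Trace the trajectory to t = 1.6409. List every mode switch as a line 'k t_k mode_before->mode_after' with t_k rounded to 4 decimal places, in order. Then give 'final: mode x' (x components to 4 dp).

Mode 3: guard c·x = 1.2969 hit at Δt = 1.0982 (t = 1.0982), x⁻ = (-1.2969) → reset → x⁺ = (-1.2980), jump to mode 0
Mode 0: flow for 0.5427 to horizon, guard not reached → x = (-1.4313)

1 1.0982 3->0
final: 0 -1.4313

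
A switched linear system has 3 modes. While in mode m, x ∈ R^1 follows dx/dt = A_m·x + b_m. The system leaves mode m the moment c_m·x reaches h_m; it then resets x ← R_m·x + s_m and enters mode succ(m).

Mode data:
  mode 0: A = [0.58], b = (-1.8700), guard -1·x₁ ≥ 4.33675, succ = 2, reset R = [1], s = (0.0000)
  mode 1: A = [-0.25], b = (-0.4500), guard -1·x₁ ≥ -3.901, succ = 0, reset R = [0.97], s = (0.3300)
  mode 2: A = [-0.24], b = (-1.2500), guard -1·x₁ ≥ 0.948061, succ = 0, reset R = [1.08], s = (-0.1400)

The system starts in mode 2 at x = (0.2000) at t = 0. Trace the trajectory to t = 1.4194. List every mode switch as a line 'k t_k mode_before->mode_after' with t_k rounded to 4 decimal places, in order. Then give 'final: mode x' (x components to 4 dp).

1 0.9942 2->0
final: 0 -2.3912

Mode 2: guard c·x = 0.9481 hit at Δt = 0.9942 (t = 0.9942), x⁻ = (-0.9481) → reset → x⁺ = (-1.1639), jump to mode 0
Mode 0: flow for 0.4252 to horizon, guard not reached → x = (-2.3912)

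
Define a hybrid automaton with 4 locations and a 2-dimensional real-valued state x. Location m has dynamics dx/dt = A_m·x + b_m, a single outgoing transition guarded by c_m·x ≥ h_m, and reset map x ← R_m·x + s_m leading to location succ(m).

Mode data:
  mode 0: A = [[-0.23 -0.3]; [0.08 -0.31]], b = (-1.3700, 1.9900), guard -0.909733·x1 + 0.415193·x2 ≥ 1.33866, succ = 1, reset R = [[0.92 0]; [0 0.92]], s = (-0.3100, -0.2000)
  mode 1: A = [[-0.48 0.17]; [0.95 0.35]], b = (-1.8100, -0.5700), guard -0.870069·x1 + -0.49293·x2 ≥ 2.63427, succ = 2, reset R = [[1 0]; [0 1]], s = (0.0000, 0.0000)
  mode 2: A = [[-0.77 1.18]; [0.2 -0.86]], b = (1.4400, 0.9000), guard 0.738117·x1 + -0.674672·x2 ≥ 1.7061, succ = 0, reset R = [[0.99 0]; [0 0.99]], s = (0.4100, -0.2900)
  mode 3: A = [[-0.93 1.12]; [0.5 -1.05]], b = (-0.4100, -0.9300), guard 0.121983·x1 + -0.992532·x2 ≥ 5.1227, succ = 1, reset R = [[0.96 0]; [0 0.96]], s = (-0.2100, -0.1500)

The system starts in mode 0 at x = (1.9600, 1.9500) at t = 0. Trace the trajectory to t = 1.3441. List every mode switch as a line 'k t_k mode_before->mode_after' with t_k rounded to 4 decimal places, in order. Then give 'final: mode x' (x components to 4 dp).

Mode 0: guard c·x = 1.3387 hit at Δt = 0.8676 (t = 0.8676), x⁻ = (-0.0759, 3.0579) → reset → x⁺ = (-0.3798, 2.6133), jump to mode 1
Mode 1: flow for 0.4765 to horizon, guard not reached → x = (-0.8874, 2.4791)

1 0.8676 0->1
final: 1 -0.8874 2.4791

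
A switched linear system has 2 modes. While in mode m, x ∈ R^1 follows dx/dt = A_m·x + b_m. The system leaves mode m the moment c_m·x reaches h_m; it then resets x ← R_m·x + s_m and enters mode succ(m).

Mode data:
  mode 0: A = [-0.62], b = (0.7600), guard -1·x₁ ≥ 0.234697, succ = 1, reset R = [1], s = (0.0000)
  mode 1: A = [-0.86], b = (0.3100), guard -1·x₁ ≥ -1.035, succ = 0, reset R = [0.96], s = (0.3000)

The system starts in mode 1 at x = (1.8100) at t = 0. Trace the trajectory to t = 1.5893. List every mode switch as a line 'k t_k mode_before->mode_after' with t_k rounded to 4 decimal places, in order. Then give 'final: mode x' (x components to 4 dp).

Mode 1: guard c·x = -1.0350 hit at Δt = 0.8895 (t = 0.8895), x⁻ = (1.0350) → reset → x⁺ = (1.2936), jump to mode 0
Mode 0: flow for 0.6998 to horizon, guard not reached → x = (1.2697)

1 0.8895 1->0
final: 0 1.2697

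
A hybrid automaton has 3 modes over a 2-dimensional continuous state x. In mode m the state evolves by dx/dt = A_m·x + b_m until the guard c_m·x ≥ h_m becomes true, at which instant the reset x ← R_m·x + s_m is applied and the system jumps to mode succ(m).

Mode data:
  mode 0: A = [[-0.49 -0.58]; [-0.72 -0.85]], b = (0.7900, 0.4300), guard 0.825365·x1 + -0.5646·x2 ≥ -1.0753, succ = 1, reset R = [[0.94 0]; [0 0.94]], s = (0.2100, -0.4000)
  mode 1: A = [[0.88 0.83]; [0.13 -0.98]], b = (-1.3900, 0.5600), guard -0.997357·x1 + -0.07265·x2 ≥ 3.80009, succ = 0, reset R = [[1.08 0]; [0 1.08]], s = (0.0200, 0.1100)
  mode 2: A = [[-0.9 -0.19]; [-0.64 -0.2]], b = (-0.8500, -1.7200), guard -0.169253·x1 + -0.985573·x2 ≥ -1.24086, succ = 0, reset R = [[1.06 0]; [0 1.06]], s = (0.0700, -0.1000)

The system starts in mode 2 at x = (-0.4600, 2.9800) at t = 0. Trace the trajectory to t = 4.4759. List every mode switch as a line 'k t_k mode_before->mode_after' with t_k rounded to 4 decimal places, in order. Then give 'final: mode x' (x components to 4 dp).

1 0.9400 2->0
2 2.2232 0->1
3 3.7586 1->0
final: 0 -2.8927 1.8236

Mode 2: guard c·x = -1.2409 hit at Δt = 0.9400 (t = 0.9400), x⁻ = (-0.9833, 1.4279) → reset → x⁺ = (-0.9723, 1.4136), jump to mode 0
Mode 0: guard c·x = -1.0753 hit at Δt = 1.2832 (t = 2.2232), x⁻ = (-0.4879, 1.1913) → reset → x⁺ = (-0.2486, 0.7198), jump to mode 1
Mode 1: guard c·x = 3.8001 hit at Δt = 1.5354 (t = 3.7586), x⁻ = (-3.8387, 0.3924) → reset → x⁺ = (-4.1258, 0.5338), jump to mode 0
Mode 0: flow for 0.7173 to horizon, guard not reached → x = (-2.8927, 1.8236)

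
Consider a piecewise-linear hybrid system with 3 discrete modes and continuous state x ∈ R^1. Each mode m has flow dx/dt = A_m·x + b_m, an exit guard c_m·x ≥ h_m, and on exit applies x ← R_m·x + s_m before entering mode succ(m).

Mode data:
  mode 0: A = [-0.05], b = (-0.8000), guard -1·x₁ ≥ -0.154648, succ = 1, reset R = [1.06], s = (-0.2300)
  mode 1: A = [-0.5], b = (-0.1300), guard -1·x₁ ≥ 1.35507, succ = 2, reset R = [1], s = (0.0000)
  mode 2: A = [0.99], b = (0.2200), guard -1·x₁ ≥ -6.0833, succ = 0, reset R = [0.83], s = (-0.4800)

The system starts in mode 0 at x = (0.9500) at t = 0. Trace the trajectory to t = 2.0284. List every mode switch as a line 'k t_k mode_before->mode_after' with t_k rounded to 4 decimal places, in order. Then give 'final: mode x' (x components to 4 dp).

1 0.9612 0->1
final: 1 -0.1463

Mode 0: guard c·x = -0.1546 hit at Δt = 0.9612 (t = 0.9612), x⁻ = (0.1546) → reset → x⁺ = (-0.0661), jump to mode 1
Mode 1: flow for 1.0672 to horizon, guard not reached → x = (-0.1463)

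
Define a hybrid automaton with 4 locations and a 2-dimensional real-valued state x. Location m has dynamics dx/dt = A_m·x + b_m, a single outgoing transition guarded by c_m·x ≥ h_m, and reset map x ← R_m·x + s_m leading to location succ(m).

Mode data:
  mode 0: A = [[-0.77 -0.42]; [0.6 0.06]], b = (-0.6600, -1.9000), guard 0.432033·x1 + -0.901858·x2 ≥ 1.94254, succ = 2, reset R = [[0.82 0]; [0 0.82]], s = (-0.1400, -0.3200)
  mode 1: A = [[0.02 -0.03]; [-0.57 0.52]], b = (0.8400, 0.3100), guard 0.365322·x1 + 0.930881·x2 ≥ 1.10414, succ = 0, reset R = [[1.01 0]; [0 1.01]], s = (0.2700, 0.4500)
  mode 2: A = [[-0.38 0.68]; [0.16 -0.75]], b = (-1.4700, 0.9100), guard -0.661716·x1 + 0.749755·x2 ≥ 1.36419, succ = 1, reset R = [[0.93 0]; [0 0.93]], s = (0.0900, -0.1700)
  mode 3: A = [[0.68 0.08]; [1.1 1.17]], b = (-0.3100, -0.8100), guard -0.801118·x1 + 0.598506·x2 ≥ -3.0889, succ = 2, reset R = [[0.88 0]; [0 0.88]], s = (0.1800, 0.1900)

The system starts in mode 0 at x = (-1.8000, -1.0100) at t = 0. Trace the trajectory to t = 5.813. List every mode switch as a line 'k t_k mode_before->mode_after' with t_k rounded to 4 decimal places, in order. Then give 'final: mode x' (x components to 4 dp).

1 0.5775 0->2
2 1.6731 2->1
3 3.2450 1->0
4 5.0527 0->2
final: 2 -2.1468 -0.9378

Mode 0: guard c·x = 1.9425 hit at Δt = 0.5775 (t = 0.5775), x⁻ = (-1.0857, -2.6741) → reset → x⁺ = (-1.0303, -2.5127), jump to mode 2
Mode 2: guard c·x = 1.3642 hit at Δt = 1.0956 (t = 1.6731), x⁻ = (-2.8450, -0.6914) → reset → x⁺ = (-2.5558, -0.8130), jump to mode 1
Mode 1: guard c·x = 1.1041 hit at Δt = 1.5719 (t = 3.2450), x⁻ = (-1.3133, 1.7015) → reset → x⁺ = (-1.0565, 2.1686), jump to mode 0
Mode 0: guard c·x = 1.9425 hit at Δt = 1.8077 (t = 5.0527), x⁻ = (-0.6314, -2.4564) → reset → x⁺ = (-0.6578, -2.3343), jump to mode 2
Mode 2: flow for 0.7603 to horizon, guard not reached → x = (-2.1468, -0.9378)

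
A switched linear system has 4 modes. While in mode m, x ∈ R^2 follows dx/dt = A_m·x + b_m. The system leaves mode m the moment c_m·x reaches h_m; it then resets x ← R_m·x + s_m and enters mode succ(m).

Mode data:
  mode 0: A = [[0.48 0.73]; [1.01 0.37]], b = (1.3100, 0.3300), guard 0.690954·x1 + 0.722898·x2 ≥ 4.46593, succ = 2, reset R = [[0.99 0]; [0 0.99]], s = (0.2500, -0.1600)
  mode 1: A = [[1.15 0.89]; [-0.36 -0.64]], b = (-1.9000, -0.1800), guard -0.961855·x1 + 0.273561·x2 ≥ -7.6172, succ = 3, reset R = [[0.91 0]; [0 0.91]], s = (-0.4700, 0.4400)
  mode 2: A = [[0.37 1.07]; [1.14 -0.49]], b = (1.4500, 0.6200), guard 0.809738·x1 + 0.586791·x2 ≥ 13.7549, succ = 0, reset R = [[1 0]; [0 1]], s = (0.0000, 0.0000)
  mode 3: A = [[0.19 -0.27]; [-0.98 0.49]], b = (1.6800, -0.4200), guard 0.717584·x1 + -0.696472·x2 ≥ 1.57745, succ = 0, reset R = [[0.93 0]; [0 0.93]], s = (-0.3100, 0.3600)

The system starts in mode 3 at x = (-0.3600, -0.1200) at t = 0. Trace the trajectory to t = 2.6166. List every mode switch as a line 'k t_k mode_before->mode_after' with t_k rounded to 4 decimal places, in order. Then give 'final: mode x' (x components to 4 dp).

1 0.8556 3->0
2 2.0040 0->2
final: 2 8.9722 5.8415

Mode 3: guard c·x = 1.5775 hit at Δt = 0.8556 (t = 0.8556), x⁻ = (1.2382, -0.9892) → reset → x⁺ = (0.8415, -0.5599), jump to mode 0
Mode 0: guard c·x = 4.4659 hit at Δt = 1.1484 (t = 2.0040), x⁻ = (3.9281, 2.4233) → reset → x⁺ = (4.1388, 2.2390), jump to mode 2
Mode 2: flow for 0.6126 to horizon, guard not reached → x = (8.9722, 5.8415)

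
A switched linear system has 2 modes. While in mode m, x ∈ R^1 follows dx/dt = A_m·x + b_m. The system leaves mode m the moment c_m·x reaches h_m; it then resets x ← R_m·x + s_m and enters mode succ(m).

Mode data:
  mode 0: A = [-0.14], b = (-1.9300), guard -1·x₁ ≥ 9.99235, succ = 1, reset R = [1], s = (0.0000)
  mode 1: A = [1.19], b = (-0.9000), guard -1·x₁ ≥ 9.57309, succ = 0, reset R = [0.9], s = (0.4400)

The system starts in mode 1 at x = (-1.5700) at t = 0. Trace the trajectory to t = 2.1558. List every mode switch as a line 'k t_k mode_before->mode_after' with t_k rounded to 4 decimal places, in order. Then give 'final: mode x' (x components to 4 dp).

Mode 1: guard c·x = 9.5731 hit at Δt = 1.2527 (t = 1.2527), x⁻ = (-9.5731) → reset → x⁺ = (-8.1758), jump to mode 0
Mode 0: flow for 0.9031 to horizon, guard not reached → x = (-8.8421)

1 1.2527 1->0
final: 0 -8.8421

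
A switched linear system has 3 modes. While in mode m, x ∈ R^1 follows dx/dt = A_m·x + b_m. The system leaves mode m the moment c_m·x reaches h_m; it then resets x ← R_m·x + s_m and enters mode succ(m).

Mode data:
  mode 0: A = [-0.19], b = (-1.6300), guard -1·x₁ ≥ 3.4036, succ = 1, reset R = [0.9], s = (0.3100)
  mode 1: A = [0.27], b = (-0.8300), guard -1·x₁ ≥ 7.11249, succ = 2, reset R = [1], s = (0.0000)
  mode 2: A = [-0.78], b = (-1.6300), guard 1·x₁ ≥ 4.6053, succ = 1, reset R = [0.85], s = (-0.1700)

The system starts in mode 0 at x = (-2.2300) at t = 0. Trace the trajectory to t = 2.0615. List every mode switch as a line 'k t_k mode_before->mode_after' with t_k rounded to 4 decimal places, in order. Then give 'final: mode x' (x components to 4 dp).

1 1.0757 0->1
final: 1 -4.5303

Mode 0: guard c·x = 3.4036 hit at Δt = 1.0757 (t = 1.0757), x⁻ = (-3.4036) → reset → x⁺ = (-2.7532), jump to mode 1
Mode 1: flow for 0.9858 to horizon, guard not reached → x = (-4.5303)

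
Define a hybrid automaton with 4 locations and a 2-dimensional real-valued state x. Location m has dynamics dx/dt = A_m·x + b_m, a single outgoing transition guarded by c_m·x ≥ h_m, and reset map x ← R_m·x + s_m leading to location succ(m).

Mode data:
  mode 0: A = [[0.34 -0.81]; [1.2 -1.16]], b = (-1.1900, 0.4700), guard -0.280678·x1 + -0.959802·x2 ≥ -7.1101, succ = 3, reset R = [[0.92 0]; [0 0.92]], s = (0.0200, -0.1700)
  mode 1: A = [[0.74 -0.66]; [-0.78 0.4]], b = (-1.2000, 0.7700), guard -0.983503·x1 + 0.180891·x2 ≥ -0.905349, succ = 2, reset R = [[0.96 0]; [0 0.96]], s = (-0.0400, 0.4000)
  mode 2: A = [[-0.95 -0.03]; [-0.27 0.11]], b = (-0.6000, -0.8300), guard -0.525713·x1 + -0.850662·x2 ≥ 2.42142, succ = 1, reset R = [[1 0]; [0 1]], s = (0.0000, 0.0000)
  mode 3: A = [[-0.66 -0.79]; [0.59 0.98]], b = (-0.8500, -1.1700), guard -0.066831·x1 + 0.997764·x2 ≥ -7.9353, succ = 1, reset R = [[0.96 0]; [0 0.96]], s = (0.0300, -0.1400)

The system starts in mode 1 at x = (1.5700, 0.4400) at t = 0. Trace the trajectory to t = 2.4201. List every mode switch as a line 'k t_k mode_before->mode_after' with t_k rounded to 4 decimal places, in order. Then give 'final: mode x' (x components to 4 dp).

1 1.3640 1->2
final: 2 -0.0750 -0.2893

Mode 1: guard c·x = -0.9053 hit at Δt = 1.3640 (t = 1.3640), x⁻ = (0.9704, 0.2712) → reset → x⁺ = (0.8916, 0.6603), jump to mode 2
Mode 2: flow for 1.0561 to horizon, guard not reached → x = (-0.0750, -0.2893)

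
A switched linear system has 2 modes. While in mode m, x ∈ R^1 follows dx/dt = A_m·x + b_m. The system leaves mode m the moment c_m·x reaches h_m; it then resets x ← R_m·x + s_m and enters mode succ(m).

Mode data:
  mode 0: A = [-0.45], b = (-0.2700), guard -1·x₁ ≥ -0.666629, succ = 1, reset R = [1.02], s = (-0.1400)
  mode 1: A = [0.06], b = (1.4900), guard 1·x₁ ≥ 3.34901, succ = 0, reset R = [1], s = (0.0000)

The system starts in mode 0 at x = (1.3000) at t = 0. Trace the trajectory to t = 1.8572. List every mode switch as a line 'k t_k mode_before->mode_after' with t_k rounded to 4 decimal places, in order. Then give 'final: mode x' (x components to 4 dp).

Mode 0: guard c·x = -0.6666 hit at Δt = 0.9011 (t = 0.9011), x⁻ = (0.6666) → reset → x⁺ = (0.5400), jump to mode 1
Mode 1: flow for 0.9561 to horizon, guard not reached → x = (2.0381)

1 0.9011 0->1
final: 1 2.0381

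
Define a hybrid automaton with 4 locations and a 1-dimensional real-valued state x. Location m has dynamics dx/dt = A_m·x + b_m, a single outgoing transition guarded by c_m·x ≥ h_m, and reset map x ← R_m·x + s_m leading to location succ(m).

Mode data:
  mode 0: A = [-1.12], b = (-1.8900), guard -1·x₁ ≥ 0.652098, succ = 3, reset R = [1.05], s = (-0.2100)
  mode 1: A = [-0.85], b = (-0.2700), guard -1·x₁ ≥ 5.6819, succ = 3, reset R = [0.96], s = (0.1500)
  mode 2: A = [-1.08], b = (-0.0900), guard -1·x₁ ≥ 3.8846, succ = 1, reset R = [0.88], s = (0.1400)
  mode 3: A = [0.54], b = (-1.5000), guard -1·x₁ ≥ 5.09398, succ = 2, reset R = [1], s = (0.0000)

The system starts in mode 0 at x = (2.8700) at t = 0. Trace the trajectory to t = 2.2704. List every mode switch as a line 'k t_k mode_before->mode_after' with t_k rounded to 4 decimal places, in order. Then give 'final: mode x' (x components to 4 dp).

Mode 0: guard c·x = 0.6521 hit at Δt = 1.3232 (t = 1.3232), x⁻ = (-0.6521) → reset → x⁺ = (-0.8947), jump to mode 3
Mode 3: flow for 0.9472 to horizon, guard not reached → x = (-3.3471)

1 1.3232 0->3
final: 3 -3.3471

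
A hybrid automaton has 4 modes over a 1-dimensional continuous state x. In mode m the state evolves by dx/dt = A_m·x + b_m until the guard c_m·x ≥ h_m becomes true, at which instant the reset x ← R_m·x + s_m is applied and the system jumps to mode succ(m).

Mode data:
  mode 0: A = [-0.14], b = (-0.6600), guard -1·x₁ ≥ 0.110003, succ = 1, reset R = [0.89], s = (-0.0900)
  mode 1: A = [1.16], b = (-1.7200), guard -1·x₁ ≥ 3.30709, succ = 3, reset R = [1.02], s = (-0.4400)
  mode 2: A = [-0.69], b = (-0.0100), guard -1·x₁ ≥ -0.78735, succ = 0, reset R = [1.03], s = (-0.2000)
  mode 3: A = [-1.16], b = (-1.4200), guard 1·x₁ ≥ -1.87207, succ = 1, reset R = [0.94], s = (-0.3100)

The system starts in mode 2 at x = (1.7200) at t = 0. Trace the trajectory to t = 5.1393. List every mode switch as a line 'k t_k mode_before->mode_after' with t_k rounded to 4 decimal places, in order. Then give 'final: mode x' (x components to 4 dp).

Mode 2: guard c·x = -0.7873 hit at Δt = 1.1182 (t = 1.1182), x⁻ = (0.7874) → reset → x⁺ = (0.6110), jump to mode 0
Mode 0: guard c·x = 0.1100 hit at Δt = 1.0391 (t = 2.1573), x⁻ = (-0.1100) → reset → x⁺ = (-0.1879), jump to mode 1
Mode 1: guard c·x = 3.3071 hit at Δt = 0.9080 (t = 3.0653), x⁻ = (-3.3071) → reset → x⁺ = (-3.8132), jump to mode 3
Mode 3: guard c·x = -1.8721 hit at Δt = 1.1942 (t = 4.2595), x⁻ = (-1.8721) → reset → x⁺ = (-2.0697), jump to mode 1
Mode 1: guard c·x = 3.3071 hit at Δt = 0.2576 (t = 4.5171), x⁻ = (-3.3071) → reset → x⁺ = (-3.8132), jump to mode 3
Mode 3: flow for 0.6222 to horizon, guard not reached → x = (-2.4822)

1 1.1182 2->0
2 2.1573 0->1
3 3.0653 1->3
4 4.2595 3->1
5 4.5171 1->3
final: 3 -2.4822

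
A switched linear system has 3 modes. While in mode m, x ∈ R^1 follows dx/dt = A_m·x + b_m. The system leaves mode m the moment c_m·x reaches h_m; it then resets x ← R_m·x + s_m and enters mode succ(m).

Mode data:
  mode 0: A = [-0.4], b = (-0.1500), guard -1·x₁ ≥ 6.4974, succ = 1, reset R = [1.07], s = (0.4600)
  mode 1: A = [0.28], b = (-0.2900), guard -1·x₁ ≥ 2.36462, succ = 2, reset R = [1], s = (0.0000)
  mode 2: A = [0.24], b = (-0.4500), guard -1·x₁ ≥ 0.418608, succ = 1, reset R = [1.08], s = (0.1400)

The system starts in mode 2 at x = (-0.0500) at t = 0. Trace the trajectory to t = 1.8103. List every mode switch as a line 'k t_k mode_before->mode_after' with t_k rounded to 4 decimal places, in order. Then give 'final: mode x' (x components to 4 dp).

Mode 2: guard c·x = 0.4186 hit at Δt = 0.7300 (t = 0.7300), x⁻ = (-0.4186) → reset → x⁺ = (-0.3121), jump to mode 1
Mode 1: flow for 1.0803 to horizon, guard not reached → x = (-0.7882)

1 0.7300 2->1
final: 1 -0.7882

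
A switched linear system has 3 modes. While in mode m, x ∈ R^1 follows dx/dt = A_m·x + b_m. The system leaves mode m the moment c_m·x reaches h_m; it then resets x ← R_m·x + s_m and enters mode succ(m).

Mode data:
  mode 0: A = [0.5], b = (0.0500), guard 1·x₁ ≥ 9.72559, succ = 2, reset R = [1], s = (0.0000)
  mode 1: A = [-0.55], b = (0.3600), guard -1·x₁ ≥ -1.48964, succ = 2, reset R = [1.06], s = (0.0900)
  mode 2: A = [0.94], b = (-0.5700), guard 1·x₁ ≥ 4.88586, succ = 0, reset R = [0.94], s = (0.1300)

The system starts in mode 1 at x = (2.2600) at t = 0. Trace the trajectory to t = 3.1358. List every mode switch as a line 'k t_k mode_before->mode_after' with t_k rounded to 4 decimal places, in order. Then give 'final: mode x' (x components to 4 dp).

Mode 1: guard c·x = -1.4896 hit at Δt = 1.1884 (t = 1.1884), x⁻ = (1.4896) → reset → x⁺ = (1.6690), jump to mode 2
Mode 2: guard c·x = 4.8859 hit at Δt = 1.4820 (t = 2.6704), x⁻ = (4.8859) → reset → x⁺ = (4.7227), jump to mode 0
Mode 0: flow for 0.4654 to horizon, guard not reached → x = (5.9863)

1 1.1884 1->2
2 2.6704 2->0
final: 0 5.9863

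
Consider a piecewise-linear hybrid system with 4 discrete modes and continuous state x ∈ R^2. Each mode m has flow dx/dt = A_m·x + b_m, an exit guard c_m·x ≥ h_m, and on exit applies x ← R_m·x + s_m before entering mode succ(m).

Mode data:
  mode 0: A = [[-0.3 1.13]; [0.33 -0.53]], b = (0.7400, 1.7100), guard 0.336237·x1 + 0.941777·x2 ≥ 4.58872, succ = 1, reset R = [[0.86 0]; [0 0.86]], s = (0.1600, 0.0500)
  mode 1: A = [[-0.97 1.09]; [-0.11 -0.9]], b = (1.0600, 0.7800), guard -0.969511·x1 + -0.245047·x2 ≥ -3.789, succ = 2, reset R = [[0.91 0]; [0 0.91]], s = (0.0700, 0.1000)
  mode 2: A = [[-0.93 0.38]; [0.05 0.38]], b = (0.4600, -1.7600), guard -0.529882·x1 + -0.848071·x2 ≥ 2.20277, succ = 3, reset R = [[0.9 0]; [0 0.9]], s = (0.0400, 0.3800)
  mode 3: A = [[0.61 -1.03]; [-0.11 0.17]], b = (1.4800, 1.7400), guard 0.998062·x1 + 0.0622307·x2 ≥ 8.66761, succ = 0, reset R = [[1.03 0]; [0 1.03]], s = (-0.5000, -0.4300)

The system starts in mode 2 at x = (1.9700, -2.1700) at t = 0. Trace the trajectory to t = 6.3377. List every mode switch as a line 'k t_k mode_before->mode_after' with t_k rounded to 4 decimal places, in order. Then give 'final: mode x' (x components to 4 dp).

1 0.4177 2->3
2 1.6438 3->0
3 2.6939 0->1
4 3.9018 1->2
5 5.8431 2->3
final: 3 2.7135 -1.6427

Mode 2: guard c·x = 2.2028 hit at Δt = 0.4177 (t = 0.4177), x⁻ = (1.1324, -3.3049) → reset → x⁺ = (1.0591, -2.5944), jump to mode 3
Mode 3: guard c·x = 8.6676 hit at Δt = 1.2261 (t = 1.6438), x⁻ = (8.7772, -1.4875) → reset → x⁺ = (8.5405, -1.9621), jump to mode 0
Mode 0: guard c·x = 4.5887 hit at Δt = 1.0501 (t = 2.6939), x⁻ = (7.3776, 2.2384) → reset → x⁺ = (6.5047, 1.9751), jump to mode 1
Mode 1: guard c·x = -3.7890 hit at Δt = 1.2079 (t = 3.9018), x⁻ = (3.6908, 0.8600) → reset → x⁺ = (3.4286, 0.8826), jump to mode 2
Mode 2: guard c·x = 2.2028 hit at Δt = 1.9413 (t = 5.8431), x⁻ = (0.5265, -2.9264) → reset → x⁺ = (0.5139, -2.2537), jump to mode 3
Mode 3: flow for 0.4946 to horizon, guard not reached → x = (2.7135, -1.6427)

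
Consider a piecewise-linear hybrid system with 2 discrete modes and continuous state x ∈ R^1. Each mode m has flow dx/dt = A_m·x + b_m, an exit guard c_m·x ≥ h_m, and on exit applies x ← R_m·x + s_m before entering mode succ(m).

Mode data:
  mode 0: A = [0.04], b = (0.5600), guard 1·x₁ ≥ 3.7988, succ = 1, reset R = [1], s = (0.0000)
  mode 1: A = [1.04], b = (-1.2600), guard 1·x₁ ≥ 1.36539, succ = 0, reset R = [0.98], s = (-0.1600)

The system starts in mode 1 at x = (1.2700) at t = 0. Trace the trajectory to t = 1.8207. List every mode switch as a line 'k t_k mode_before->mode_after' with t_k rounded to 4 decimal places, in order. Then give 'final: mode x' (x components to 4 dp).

Mode 1: guard c·x = 1.3654 hit at Δt = 0.9304 (t = 0.9304), x⁻ = (1.3654) → reset → x⁺ = (1.1781), jump to mode 0
Mode 0: flow for 0.8903 to horizon, guard not reached → x = (1.7283)

1 0.9304 1->0
final: 0 1.7283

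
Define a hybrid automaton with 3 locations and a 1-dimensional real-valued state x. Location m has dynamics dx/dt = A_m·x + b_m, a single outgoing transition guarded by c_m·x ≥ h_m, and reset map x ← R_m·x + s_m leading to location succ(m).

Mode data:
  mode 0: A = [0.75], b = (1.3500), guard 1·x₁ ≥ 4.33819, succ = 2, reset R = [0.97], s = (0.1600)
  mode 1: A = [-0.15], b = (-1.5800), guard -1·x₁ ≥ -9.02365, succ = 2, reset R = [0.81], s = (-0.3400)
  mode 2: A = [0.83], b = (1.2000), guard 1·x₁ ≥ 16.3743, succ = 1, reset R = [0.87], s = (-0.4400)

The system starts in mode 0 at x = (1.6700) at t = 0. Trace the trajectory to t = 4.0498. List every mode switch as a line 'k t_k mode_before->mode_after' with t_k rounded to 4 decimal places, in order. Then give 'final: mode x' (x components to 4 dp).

Mode 0: guard c·x = 4.3382 hit at Δt = 0.7605 (t = 0.7605), x⁻ = (4.3382) → reset → x⁺ = (4.3680), jump to mode 2
Mode 2: guard c·x = 16.3743 hit at Δt = 1.3495 (t = 2.1100), x⁻ = (16.3743) → reset → x⁺ = (13.8056), jump to mode 1
Mode 1: guard c·x = -9.0236 hit at Δt = 1.4583 (t = 3.5683), x⁻ = (9.0237) → reset → x⁺ = (6.9692), jump to mode 2
Mode 2: flow for 0.4815 to horizon, guard not reached → x = (11.1032)

1 0.7605 0->2
2 2.1100 2->1
3 3.5683 1->2
final: 2 11.1032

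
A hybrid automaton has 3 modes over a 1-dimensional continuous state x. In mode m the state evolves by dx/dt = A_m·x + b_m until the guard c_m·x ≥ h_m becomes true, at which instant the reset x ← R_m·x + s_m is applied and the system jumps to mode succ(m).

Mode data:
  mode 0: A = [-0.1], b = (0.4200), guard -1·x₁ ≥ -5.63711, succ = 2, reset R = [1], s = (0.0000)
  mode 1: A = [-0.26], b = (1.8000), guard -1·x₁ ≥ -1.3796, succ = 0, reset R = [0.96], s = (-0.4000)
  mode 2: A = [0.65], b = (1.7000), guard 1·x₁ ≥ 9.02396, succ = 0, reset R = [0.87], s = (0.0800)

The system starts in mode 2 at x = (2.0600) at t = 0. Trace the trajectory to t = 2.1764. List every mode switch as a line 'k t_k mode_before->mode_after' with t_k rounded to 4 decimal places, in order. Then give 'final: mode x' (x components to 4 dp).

Mode 2: guard c·x = 9.0240 hit at Δt = 1.4032 (t = 1.4032), x⁻ = (9.0240) → reset → x⁺ = (7.9308), jump to mode 0
Mode 0: flow for 0.7732 to horizon, guard not reached → x = (7.6532)

1 1.4032 2->0
final: 0 7.6532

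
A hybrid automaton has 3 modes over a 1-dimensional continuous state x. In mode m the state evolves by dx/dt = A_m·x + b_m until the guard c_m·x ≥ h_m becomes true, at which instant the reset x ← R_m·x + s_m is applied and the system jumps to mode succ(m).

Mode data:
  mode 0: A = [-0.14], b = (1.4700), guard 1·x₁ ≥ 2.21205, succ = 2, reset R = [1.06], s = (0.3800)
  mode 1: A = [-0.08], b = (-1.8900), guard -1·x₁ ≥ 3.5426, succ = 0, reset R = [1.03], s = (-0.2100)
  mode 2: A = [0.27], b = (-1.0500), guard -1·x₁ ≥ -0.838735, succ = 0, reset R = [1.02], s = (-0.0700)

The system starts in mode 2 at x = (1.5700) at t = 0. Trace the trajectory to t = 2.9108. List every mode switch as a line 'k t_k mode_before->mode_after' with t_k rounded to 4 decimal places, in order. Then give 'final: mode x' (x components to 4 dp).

Mode 2: guard c·x = -0.8387 hit at Δt = 1.0152 (t = 1.0152), x⁻ = (0.8387) → reset → x⁺ = (0.7855), jump to mode 0
Mode 0: guard c·x = 2.2121 hit at Δt = 1.1344 (t = 2.1496), x⁻ = (2.2120) → reset → x⁺ = (2.7248), jump to mode 2
Mode 2: flow for 0.7612 to horizon, guard not reached → x = (2.4592)

1 1.0152 2->0
2 2.1496 0->2
final: 2 2.4592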